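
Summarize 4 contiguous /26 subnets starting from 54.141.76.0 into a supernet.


Original prefix: /26
Number of subnets: 4 = 2^2
New prefix = 26 - 2 = 24
Supernet: 54.141.76.0/24


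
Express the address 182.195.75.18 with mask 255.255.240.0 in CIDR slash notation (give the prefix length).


Binary: 11111111.11111111.11110000.00000000
Count leading 1s
Prefix: /20


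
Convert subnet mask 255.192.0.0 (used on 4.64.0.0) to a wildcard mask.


Subnet mask: 255.192.0.0
Wildcard = 255.255.255.255 - subnet mask
255 - 255 = 0
255 - 192 = 63
255 - 0 = 255
255 - 0 = 255
Wildcard: 0.63.255.255


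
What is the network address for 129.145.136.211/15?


IP:   10000001.10010001.10001000.11010011
Mask: 11111111.11111110.00000000.00000000
AND operation:
Net:  10000001.10010000.00000000.00000000
Network: 129.144.0.0/15


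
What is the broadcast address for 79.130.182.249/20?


Network: 79.130.176.0/20
Host bits = 12
Set all host bits to 1:
Broadcast: 79.130.191.255


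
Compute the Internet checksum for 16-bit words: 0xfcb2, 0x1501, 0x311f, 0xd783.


Sum all words (with carry folding):
+ 0xfcb2 = 0xfcb2
+ 0x1501 = 0x11b4
+ 0x311f = 0x42d3
+ 0xd783 = 0x1a57
One's complement: ~0x1a57
Checksum = 0xe5a8


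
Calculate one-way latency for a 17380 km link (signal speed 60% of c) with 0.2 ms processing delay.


Speed = 0.6 * 3e5 km/s = 180000 km/s
Propagation delay = 17380 / 180000 = 0.0966 s = 96.5556 ms
Processing delay = 0.2 ms
Total one-way latency = 96.7556 ms


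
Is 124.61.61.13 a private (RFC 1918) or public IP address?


RFC 1918 private ranges:
  10.0.0.0/8 (10.0.0.0 - 10.255.255.255)
  172.16.0.0/12 (172.16.0.0 - 172.31.255.255)
  192.168.0.0/16 (192.168.0.0 - 192.168.255.255)
Public (not in any RFC 1918 range)


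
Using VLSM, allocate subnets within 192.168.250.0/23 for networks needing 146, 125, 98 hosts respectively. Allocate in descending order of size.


146 hosts -> /24 (254 usable): 192.168.250.0/24
125 hosts -> /25 (126 usable): 192.168.251.0/25
98 hosts -> /25 (126 usable): 192.168.251.128/25
Allocation: 192.168.250.0/24 (146 hosts, 254 usable); 192.168.251.0/25 (125 hosts, 126 usable); 192.168.251.128/25 (98 hosts, 126 usable)


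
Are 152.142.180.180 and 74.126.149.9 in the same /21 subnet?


Mask: 255.255.248.0
152.142.180.180 AND mask = 152.142.176.0
74.126.149.9 AND mask = 74.126.144.0
No, different subnets (152.142.176.0 vs 74.126.144.0)


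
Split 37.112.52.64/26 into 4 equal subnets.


New prefix = 26 + 2 = 28
Each subnet has 16 addresses
  37.112.52.64/28
  37.112.52.80/28
  37.112.52.96/28
  37.112.52.112/28
Subnets: 37.112.52.64/28, 37.112.52.80/28, 37.112.52.96/28, 37.112.52.112/28


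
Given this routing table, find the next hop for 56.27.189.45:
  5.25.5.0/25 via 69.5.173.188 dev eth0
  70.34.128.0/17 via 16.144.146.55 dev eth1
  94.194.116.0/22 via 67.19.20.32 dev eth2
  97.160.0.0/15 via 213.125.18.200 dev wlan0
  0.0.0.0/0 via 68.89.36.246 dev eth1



Longest prefix match for 56.27.189.45:
  /25 5.25.5.0: no
  /17 70.34.128.0: no
  /22 94.194.116.0: no
  /15 97.160.0.0: no
  /0 0.0.0.0: MATCH
Selected: next-hop 68.89.36.246 via eth1 (matched /0)


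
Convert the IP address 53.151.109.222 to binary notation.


53 = 00110101
151 = 10010111
109 = 01101101
222 = 11011110
Binary: 00110101.10010111.01101101.11011110


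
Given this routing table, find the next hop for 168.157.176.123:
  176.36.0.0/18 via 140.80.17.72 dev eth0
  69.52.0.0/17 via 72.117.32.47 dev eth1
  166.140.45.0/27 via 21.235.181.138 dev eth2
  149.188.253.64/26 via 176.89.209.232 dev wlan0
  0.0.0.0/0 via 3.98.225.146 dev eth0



Longest prefix match for 168.157.176.123:
  /18 176.36.0.0: no
  /17 69.52.0.0: no
  /27 166.140.45.0: no
  /26 149.188.253.64: no
  /0 0.0.0.0: MATCH
Selected: next-hop 3.98.225.146 via eth0 (matched /0)


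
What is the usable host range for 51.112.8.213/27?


Network: 51.112.8.192
Broadcast: 51.112.8.223
First usable = network + 1
Last usable = broadcast - 1
Range: 51.112.8.193 to 51.112.8.222


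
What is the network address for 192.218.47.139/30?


IP:   11000000.11011010.00101111.10001011
Mask: 11111111.11111111.11111111.11111100
AND operation:
Net:  11000000.11011010.00101111.10001000
Network: 192.218.47.136/30


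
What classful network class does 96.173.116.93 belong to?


First octet: 96
Binary: 01100000
0xxxxxxx -> Class A (1-126)
Class A, default mask 255.0.0.0 (/8)


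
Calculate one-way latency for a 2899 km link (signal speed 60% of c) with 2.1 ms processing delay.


Speed = 0.6 * 3e5 km/s = 180000 km/s
Propagation delay = 2899 / 180000 = 0.0161 s = 16.1056 ms
Processing delay = 2.1 ms
Total one-way latency = 18.2056 ms


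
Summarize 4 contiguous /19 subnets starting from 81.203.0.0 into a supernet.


Original prefix: /19
Number of subnets: 4 = 2^2
New prefix = 19 - 2 = 17
Supernet: 81.203.0.0/17


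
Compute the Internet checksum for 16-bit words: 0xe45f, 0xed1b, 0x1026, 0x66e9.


Sum all words (with carry folding):
+ 0xe45f = 0xe45f
+ 0xed1b = 0xd17b
+ 0x1026 = 0xe1a1
+ 0x66e9 = 0x488b
One's complement: ~0x488b
Checksum = 0xb774


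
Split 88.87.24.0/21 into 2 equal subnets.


New prefix = 21 + 1 = 22
Each subnet has 1024 addresses
  88.87.24.0/22
  88.87.28.0/22
Subnets: 88.87.24.0/22, 88.87.28.0/22


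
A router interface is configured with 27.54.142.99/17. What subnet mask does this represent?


/17 means 17 network bits, 15 host bits
Binary: 11111111111111111000000000000000
Mask: 255.255.128.0


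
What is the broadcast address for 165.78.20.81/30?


Network: 165.78.20.80/30
Host bits = 2
Set all host bits to 1:
Broadcast: 165.78.20.83


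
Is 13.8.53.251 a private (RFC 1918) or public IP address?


RFC 1918 private ranges:
  10.0.0.0/8 (10.0.0.0 - 10.255.255.255)
  172.16.0.0/12 (172.16.0.0 - 172.31.255.255)
  192.168.0.0/16 (192.168.0.0 - 192.168.255.255)
Public (not in any RFC 1918 range)


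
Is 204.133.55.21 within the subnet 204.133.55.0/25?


Subnet network: 204.133.55.0
Test IP AND mask: 204.133.55.0
Yes, 204.133.55.21 is in 204.133.55.0/25


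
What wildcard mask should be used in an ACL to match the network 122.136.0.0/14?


Subnet mask: 255.252.0.0
Wildcard = 255.255.255.255 - subnet mask
255 - 255 = 0
255 - 252 = 3
255 - 0 = 255
255 - 0 = 255
Wildcard: 0.3.255.255


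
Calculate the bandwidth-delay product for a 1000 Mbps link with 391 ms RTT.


BDP = bandwidth * RTT
= 1000 Mbps * 391 ms
= 1000 * 1e6 * 391 / 1000 bits
= 391000000 bits
= 48875000 bytes
= 47729.4922 KB
BDP = 391000000 bits (48875000 bytes)


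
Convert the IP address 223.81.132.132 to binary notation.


223 = 11011111
81 = 01010001
132 = 10000100
132 = 10000100
Binary: 11011111.01010001.10000100.10000100


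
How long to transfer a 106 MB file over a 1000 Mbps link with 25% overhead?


Effective throughput = 1000 * (1 - 25/100) = 750 Mbps
File size in Mb = 106 * 8 = 848 Mb
Time = 848 / 750
Time = 1.1307 seconds


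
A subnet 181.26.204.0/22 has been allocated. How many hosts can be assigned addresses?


Host bits = 32 - 22 = 10
Total addresses = 2^10 = 1024
Usable = total - 2 (network and broadcast)
Usable hosts: 1022


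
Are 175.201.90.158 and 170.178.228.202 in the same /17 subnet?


Mask: 255.255.128.0
175.201.90.158 AND mask = 175.201.0.0
170.178.228.202 AND mask = 170.178.128.0
No, different subnets (175.201.0.0 vs 170.178.128.0)


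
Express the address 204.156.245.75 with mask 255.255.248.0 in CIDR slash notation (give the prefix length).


Binary: 11111111.11111111.11111000.00000000
Count leading 1s
Prefix: /21


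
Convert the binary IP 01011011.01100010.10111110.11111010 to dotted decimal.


01011011 = 91
01100010 = 98
10111110 = 190
11111010 = 250
IP: 91.98.190.250


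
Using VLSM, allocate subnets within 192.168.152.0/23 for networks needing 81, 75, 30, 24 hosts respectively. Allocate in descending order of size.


81 hosts -> /25 (126 usable): 192.168.152.0/25
75 hosts -> /25 (126 usable): 192.168.152.128/25
30 hosts -> /27 (30 usable): 192.168.153.0/27
24 hosts -> /27 (30 usable): 192.168.153.32/27
Allocation: 192.168.152.0/25 (81 hosts, 126 usable); 192.168.152.128/25 (75 hosts, 126 usable); 192.168.153.0/27 (30 hosts, 30 usable); 192.168.153.32/27 (24 hosts, 30 usable)


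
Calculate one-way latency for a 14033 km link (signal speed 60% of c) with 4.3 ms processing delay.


Speed = 0.6 * 3e5 km/s = 180000 km/s
Propagation delay = 14033 / 180000 = 0.078 s = 77.9611 ms
Processing delay = 4.3 ms
Total one-way latency = 82.2611 ms


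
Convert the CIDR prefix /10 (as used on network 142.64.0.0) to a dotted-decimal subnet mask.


/10 means 10 network bits, 22 host bits
Binary: 11111111110000000000000000000000
Mask: 255.192.0.0


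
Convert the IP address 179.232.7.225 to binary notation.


179 = 10110011
232 = 11101000
7 = 00000111
225 = 11100001
Binary: 10110011.11101000.00000111.11100001


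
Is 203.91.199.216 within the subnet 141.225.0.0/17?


Subnet network: 141.225.0.0
Test IP AND mask: 203.91.128.0
No, 203.91.199.216 is not in 141.225.0.0/17


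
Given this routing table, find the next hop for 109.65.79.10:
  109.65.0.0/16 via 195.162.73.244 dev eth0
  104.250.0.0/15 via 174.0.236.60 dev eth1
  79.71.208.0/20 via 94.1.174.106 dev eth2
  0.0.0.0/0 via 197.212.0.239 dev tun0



Longest prefix match for 109.65.79.10:
  /16 109.65.0.0: MATCH
  /15 104.250.0.0: no
  /20 79.71.208.0: no
  /0 0.0.0.0: MATCH
Selected: next-hop 195.162.73.244 via eth0 (matched /16)


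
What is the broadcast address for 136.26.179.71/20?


Network: 136.26.176.0/20
Host bits = 12
Set all host bits to 1:
Broadcast: 136.26.191.255


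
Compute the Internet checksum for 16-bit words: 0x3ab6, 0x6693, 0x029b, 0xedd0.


Sum all words (with carry folding):
+ 0x3ab6 = 0x3ab6
+ 0x6693 = 0xa149
+ 0x029b = 0xa3e4
+ 0xedd0 = 0x91b5
One's complement: ~0x91b5
Checksum = 0x6e4a


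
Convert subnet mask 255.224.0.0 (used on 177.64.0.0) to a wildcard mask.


Subnet mask: 255.224.0.0
Wildcard = 255.255.255.255 - subnet mask
255 - 255 = 0
255 - 224 = 31
255 - 0 = 255
255 - 0 = 255
Wildcard: 0.31.255.255


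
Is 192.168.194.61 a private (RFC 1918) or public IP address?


RFC 1918 private ranges:
  10.0.0.0/8 (10.0.0.0 - 10.255.255.255)
  172.16.0.0/12 (172.16.0.0 - 172.31.255.255)
  192.168.0.0/16 (192.168.0.0 - 192.168.255.255)
Private (in 192.168.0.0/16)


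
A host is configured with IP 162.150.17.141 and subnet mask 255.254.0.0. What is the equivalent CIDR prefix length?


Binary: 11111111.11111110.00000000.00000000
Count leading 1s
Prefix: /15


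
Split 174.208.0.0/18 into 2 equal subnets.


New prefix = 18 + 1 = 19
Each subnet has 8192 addresses
  174.208.0.0/19
  174.208.32.0/19
Subnets: 174.208.0.0/19, 174.208.32.0/19


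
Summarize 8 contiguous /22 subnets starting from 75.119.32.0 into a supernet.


Original prefix: /22
Number of subnets: 8 = 2^3
New prefix = 22 - 3 = 19
Supernet: 75.119.32.0/19


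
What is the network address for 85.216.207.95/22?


IP:   01010101.11011000.11001111.01011111
Mask: 11111111.11111111.11111100.00000000
AND operation:
Net:  01010101.11011000.11001100.00000000
Network: 85.216.204.0/22


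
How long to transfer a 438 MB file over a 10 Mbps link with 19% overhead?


Effective throughput = 10 * (1 - 19/100) = 8.1 Mbps
File size in Mb = 438 * 8 = 3504 Mb
Time = 3504 / 8.1
Time = 432.5926 seconds


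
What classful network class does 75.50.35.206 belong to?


First octet: 75
Binary: 01001011
0xxxxxxx -> Class A (1-126)
Class A, default mask 255.0.0.0 (/8)


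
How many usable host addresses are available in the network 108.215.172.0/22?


Host bits = 32 - 22 = 10
Total addresses = 2^10 = 1024
Usable = total - 2 (network and broadcast)
Usable hosts: 1022


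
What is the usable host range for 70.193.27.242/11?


Network: 70.192.0.0
Broadcast: 70.223.255.255
First usable = network + 1
Last usable = broadcast - 1
Range: 70.192.0.1 to 70.223.255.254


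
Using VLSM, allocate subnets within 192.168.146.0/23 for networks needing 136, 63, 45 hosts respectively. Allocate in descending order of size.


136 hosts -> /24 (254 usable): 192.168.146.0/24
63 hosts -> /25 (126 usable): 192.168.147.0/25
45 hosts -> /26 (62 usable): 192.168.147.128/26
Allocation: 192.168.146.0/24 (136 hosts, 254 usable); 192.168.147.0/25 (63 hosts, 126 usable); 192.168.147.128/26 (45 hosts, 62 usable)


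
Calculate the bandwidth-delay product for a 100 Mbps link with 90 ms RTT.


BDP = bandwidth * RTT
= 100 Mbps * 90 ms
= 100 * 1e6 * 90 / 1000 bits
= 9000000 bits
= 1125000 bytes
= 1098.6328 KB
BDP = 9000000 bits (1125000 bytes)


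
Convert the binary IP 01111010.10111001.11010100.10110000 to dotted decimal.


01111010 = 122
10111001 = 185
11010100 = 212
10110000 = 176
IP: 122.185.212.176


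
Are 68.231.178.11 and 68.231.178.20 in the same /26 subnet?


Mask: 255.255.255.192
68.231.178.11 AND mask = 68.231.178.0
68.231.178.20 AND mask = 68.231.178.0
Yes, same subnet (68.231.178.0)


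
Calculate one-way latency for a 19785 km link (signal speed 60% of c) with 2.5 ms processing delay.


Speed = 0.6 * 3e5 km/s = 180000 km/s
Propagation delay = 19785 / 180000 = 0.1099 s = 109.9167 ms
Processing delay = 2.5 ms
Total one-way latency = 112.4167 ms


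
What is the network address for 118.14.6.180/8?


IP:   01110110.00001110.00000110.10110100
Mask: 11111111.00000000.00000000.00000000
AND operation:
Net:  01110110.00000000.00000000.00000000
Network: 118.0.0.0/8


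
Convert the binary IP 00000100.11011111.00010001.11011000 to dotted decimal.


00000100 = 4
11011111 = 223
00010001 = 17
11011000 = 216
IP: 4.223.17.216


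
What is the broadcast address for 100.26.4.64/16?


Network: 100.26.0.0/16
Host bits = 16
Set all host bits to 1:
Broadcast: 100.26.255.255


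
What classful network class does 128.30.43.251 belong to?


First octet: 128
Binary: 10000000
10xxxxxx -> Class B (128-191)
Class B, default mask 255.255.0.0 (/16)


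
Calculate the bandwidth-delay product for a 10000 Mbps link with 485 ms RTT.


BDP = bandwidth * RTT
= 10000 Mbps * 485 ms
= 10000 * 1e6 * 485 / 1000 bits
= 4850000000 bits
= 606250000 bytes
= 592041.0156 KB
BDP = 4850000000 bits (606250000 bytes)


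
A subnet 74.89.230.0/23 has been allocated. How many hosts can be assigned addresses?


Host bits = 32 - 23 = 9
Total addresses = 2^9 = 512
Usable = total - 2 (network and broadcast)
Usable hosts: 510


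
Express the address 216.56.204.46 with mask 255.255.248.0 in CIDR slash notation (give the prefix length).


Binary: 11111111.11111111.11111000.00000000
Count leading 1s
Prefix: /21


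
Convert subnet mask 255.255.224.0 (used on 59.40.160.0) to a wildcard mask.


Subnet mask: 255.255.224.0
Wildcard = 255.255.255.255 - subnet mask
255 - 255 = 0
255 - 255 = 0
255 - 224 = 31
255 - 0 = 255
Wildcard: 0.0.31.255


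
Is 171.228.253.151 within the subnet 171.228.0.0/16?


Subnet network: 171.228.0.0
Test IP AND mask: 171.228.0.0
Yes, 171.228.253.151 is in 171.228.0.0/16


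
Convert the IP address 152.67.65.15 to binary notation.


152 = 10011000
67 = 01000011
65 = 01000001
15 = 00001111
Binary: 10011000.01000011.01000001.00001111


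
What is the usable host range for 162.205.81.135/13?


Network: 162.200.0.0
Broadcast: 162.207.255.255
First usable = network + 1
Last usable = broadcast - 1
Range: 162.200.0.1 to 162.207.255.254


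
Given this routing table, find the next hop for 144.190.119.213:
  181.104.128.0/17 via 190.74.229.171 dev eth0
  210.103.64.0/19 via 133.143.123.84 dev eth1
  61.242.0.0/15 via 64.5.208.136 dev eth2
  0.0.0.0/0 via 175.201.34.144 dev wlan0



Longest prefix match for 144.190.119.213:
  /17 181.104.128.0: no
  /19 210.103.64.0: no
  /15 61.242.0.0: no
  /0 0.0.0.0: MATCH
Selected: next-hop 175.201.34.144 via wlan0 (matched /0)


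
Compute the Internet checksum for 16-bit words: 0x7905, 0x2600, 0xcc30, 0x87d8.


Sum all words (with carry folding):
+ 0x7905 = 0x7905
+ 0x2600 = 0x9f05
+ 0xcc30 = 0x6b36
+ 0x87d8 = 0xf30e
One's complement: ~0xf30e
Checksum = 0x0cf1


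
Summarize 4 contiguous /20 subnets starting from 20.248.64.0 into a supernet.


Original prefix: /20
Number of subnets: 4 = 2^2
New prefix = 20 - 2 = 18
Supernet: 20.248.64.0/18


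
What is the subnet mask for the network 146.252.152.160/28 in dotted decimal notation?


/28 means 28 network bits, 4 host bits
Binary: 11111111111111111111111111110000
Mask: 255.255.255.240


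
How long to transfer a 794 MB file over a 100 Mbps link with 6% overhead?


Effective throughput = 100 * (1 - 6/100) = 94 Mbps
File size in Mb = 794 * 8 = 6352 Mb
Time = 6352 / 94
Time = 67.5745 seconds


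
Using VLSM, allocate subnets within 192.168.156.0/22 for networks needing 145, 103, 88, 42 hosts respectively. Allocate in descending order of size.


145 hosts -> /24 (254 usable): 192.168.156.0/24
103 hosts -> /25 (126 usable): 192.168.157.0/25
88 hosts -> /25 (126 usable): 192.168.157.128/25
42 hosts -> /26 (62 usable): 192.168.158.0/26
Allocation: 192.168.156.0/24 (145 hosts, 254 usable); 192.168.157.0/25 (103 hosts, 126 usable); 192.168.157.128/25 (88 hosts, 126 usable); 192.168.158.0/26 (42 hosts, 62 usable)


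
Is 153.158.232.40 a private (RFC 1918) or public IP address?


RFC 1918 private ranges:
  10.0.0.0/8 (10.0.0.0 - 10.255.255.255)
  172.16.0.0/12 (172.16.0.0 - 172.31.255.255)
  192.168.0.0/16 (192.168.0.0 - 192.168.255.255)
Public (not in any RFC 1918 range)


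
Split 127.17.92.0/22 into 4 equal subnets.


New prefix = 22 + 2 = 24
Each subnet has 256 addresses
  127.17.92.0/24
  127.17.93.0/24
  127.17.94.0/24
  127.17.95.0/24
Subnets: 127.17.92.0/24, 127.17.93.0/24, 127.17.94.0/24, 127.17.95.0/24


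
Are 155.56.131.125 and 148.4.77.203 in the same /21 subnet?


Mask: 255.255.248.0
155.56.131.125 AND mask = 155.56.128.0
148.4.77.203 AND mask = 148.4.72.0
No, different subnets (155.56.128.0 vs 148.4.72.0)


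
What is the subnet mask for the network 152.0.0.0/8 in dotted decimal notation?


/8 means 8 network bits, 24 host bits
Binary: 11111111000000000000000000000000
Mask: 255.0.0.0


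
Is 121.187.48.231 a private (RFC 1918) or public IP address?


RFC 1918 private ranges:
  10.0.0.0/8 (10.0.0.0 - 10.255.255.255)
  172.16.0.0/12 (172.16.0.0 - 172.31.255.255)
  192.168.0.0/16 (192.168.0.0 - 192.168.255.255)
Public (not in any RFC 1918 range)


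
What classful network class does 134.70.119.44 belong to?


First octet: 134
Binary: 10000110
10xxxxxx -> Class B (128-191)
Class B, default mask 255.255.0.0 (/16)


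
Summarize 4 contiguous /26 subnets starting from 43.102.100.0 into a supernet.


Original prefix: /26
Number of subnets: 4 = 2^2
New prefix = 26 - 2 = 24
Supernet: 43.102.100.0/24


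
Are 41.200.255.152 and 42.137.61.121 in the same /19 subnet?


Mask: 255.255.224.0
41.200.255.152 AND mask = 41.200.224.0
42.137.61.121 AND mask = 42.137.32.0
No, different subnets (41.200.224.0 vs 42.137.32.0)


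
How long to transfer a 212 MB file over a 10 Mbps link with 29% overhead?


Effective throughput = 10 * (1 - 29/100) = 7.1 Mbps
File size in Mb = 212 * 8 = 1696 Mb
Time = 1696 / 7.1
Time = 238.8732 seconds


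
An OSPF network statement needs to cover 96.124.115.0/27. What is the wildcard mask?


Subnet mask: 255.255.255.224
Wildcard = 255.255.255.255 - subnet mask
255 - 255 = 0
255 - 255 = 0
255 - 255 = 0
255 - 224 = 31
Wildcard: 0.0.0.31


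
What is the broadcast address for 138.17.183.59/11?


Network: 138.0.0.0/11
Host bits = 21
Set all host bits to 1:
Broadcast: 138.31.255.255


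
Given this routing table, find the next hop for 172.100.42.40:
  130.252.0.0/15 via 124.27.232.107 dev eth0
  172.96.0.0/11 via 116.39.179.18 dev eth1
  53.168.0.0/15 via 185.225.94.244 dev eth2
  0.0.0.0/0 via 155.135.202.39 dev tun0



Longest prefix match for 172.100.42.40:
  /15 130.252.0.0: no
  /11 172.96.0.0: MATCH
  /15 53.168.0.0: no
  /0 0.0.0.0: MATCH
Selected: next-hop 116.39.179.18 via eth1 (matched /11)


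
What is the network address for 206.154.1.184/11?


IP:   11001110.10011010.00000001.10111000
Mask: 11111111.11100000.00000000.00000000
AND operation:
Net:  11001110.10000000.00000000.00000000
Network: 206.128.0.0/11


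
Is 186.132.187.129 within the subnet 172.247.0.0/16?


Subnet network: 172.247.0.0
Test IP AND mask: 186.132.0.0
No, 186.132.187.129 is not in 172.247.0.0/16


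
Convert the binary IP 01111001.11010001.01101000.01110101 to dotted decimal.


01111001 = 121
11010001 = 209
01101000 = 104
01110101 = 117
IP: 121.209.104.117


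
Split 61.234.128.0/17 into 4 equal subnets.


New prefix = 17 + 2 = 19
Each subnet has 8192 addresses
  61.234.128.0/19
  61.234.160.0/19
  61.234.192.0/19
  61.234.224.0/19
Subnets: 61.234.128.0/19, 61.234.160.0/19, 61.234.192.0/19, 61.234.224.0/19


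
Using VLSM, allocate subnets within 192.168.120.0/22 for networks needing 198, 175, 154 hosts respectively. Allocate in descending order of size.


198 hosts -> /24 (254 usable): 192.168.120.0/24
175 hosts -> /24 (254 usable): 192.168.121.0/24
154 hosts -> /24 (254 usable): 192.168.122.0/24
Allocation: 192.168.120.0/24 (198 hosts, 254 usable); 192.168.121.0/24 (175 hosts, 254 usable); 192.168.122.0/24 (154 hosts, 254 usable)


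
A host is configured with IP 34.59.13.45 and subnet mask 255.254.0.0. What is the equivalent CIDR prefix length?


Binary: 11111111.11111110.00000000.00000000
Count leading 1s
Prefix: /15


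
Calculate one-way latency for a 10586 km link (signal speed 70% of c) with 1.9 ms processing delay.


Speed = 0.7 * 3e5 km/s = 210000 km/s
Propagation delay = 10586 / 210000 = 0.0504 s = 50.4095 ms
Processing delay = 1.9 ms
Total one-way latency = 52.3095 ms


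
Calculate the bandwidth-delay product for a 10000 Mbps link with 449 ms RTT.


BDP = bandwidth * RTT
= 10000 Mbps * 449 ms
= 10000 * 1e6 * 449 / 1000 bits
= 4490000000 bits
= 561250000 bytes
= 548095.7031 KB
BDP = 4490000000 bits (561250000 bytes)


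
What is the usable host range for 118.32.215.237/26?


Network: 118.32.215.192
Broadcast: 118.32.215.255
First usable = network + 1
Last usable = broadcast - 1
Range: 118.32.215.193 to 118.32.215.254


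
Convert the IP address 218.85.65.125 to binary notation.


218 = 11011010
85 = 01010101
65 = 01000001
125 = 01111101
Binary: 11011010.01010101.01000001.01111101


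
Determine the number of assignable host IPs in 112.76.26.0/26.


Host bits = 32 - 26 = 6
Total addresses = 2^6 = 64
Usable = total - 2 (network and broadcast)
Usable hosts: 62


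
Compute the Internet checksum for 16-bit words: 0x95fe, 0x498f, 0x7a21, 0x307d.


Sum all words (with carry folding):
+ 0x95fe = 0x95fe
+ 0x498f = 0xdf8d
+ 0x7a21 = 0x59af
+ 0x307d = 0x8a2c
One's complement: ~0x8a2c
Checksum = 0x75d3


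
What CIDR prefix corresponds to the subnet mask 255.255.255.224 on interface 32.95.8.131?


Binary: 11111111.11111111.11111111.11100000
Count leading 1s
Prefix: /27


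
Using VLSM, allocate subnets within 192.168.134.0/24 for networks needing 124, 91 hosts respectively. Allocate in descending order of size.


124 hosts -> /25 (126 usable): 192.168.134.0/25
91 hosts -> /25 (126 usable): 192.168.134.128/25
Allocation: 192.168.134.0/25 (124 hosts, 126 usable); 192.168.134.128/25 (91 hosts, 126 usable)


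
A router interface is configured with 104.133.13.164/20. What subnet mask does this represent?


/20 means 20 network bits, 12 host bits
Binary: 11111111111111111111000000000000
Mask: 255.255.240.0


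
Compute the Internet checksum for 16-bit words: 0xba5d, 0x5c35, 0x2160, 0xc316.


Sum all words (with carry folding):
+ 0xba5d = 0xba5d
+ 0x5c35 = 0x1693
+ 0x2160 = 0x37f3
+ 0xc316 = 0xfb09
One's complement: ~0xfb09
Checksum = 0x04f6


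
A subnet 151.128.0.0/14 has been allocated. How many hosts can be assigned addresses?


Host bits = 32 - 14 = 18
Total addresses = 2^18 = 262144
Usable = total - 2 (network and broadcast)
Usable hosts: 262142


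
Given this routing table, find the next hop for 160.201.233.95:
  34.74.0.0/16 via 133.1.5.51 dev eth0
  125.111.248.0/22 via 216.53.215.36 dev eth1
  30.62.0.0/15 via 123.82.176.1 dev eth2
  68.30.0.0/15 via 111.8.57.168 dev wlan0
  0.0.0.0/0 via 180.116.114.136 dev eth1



Longest prefix match for 160.201.233.95:
  /16 34.74.0.0: no
  /22 125.111.248.0: no
  /15 30.62.0.0: no
  /15 68.30.0.0: no
  /0 0.0.0.0: MATCH
Selected: next-hop 180.116.114.136 via eth1 (matched /0)


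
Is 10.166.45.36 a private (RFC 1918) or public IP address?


RFC 1918 private ranges:
  10.0.0.0/8 (10.0.0.0 - 10.255.255.255)
  172.16.0.0/12 (172.16.0.0 - 172.31.255.255)
  192.168.0.0/16 (192.168.0.0 - 192.168.255.255)
Private (in 10.0.0.0/8)


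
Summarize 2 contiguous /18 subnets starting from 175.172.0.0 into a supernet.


Original prefix: /18
Number of subnets: 2 = 2^1
New prefix = 18 - 1 = 17
Supernet: 175.172.0.0/17


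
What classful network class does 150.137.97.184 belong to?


First octet: 150
Binary: 10010110
10xxxxxx -> Class B (128-191)
Class B, default mask 255.255.0.0 (/16)


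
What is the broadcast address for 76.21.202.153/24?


Network: 76.21.202.0/24
Host bits = 8
Set all host bits to 1:
Broadcast: 76.21.202.255


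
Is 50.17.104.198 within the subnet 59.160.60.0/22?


Subnet network: 59.160.60.0
Test IP AND mask: 50.17.104.0
No, 50.17.104.198 is not in 59.160.60.0/22


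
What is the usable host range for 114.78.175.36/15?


Network: 114.78.0.0
Broadcast: 114.79.255.255
First usable = network + 1
Last usable = broadcast - 1
Range: 114.78.0.1 to 114.79.255.254


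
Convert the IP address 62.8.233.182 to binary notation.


62 = 00111110
8 = 00001000
233 = 11101001
182 = 10110110
Binary: 00111110.00001000.11101001.10110110


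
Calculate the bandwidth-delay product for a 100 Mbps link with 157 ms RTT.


BDP = bandwidth * RTT
= 100 Mbps * 157 ms
= 100 * 1e6 * 157 / 1000 bits
= 15700000 bits
= 1962500 bytes
= 1916.5039 KB
BDP = 15700000 bits (1962500 bytes)


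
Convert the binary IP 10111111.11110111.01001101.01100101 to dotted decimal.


10111111 = 191
11110111 = 247
01001101 = 77
01100101 = 101
IP: 191.247.77.101


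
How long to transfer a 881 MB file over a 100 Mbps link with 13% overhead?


Effective throughput = 100 * (1 - 13/100) = 87 Mbps
File size in Mb = 881 * 8 = 7048 Mb
Time = 7048 / 87
Time = 81.0115 seconds


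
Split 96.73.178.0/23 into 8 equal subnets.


New prefix = 23 + 3 = 26
Each subnet has 64 addresses
  96.73.178.0/26
  96.73.178.64/26
  96.73.178.128/26
  96.73.178.192/26
  96.73.179.0/26
  96.73.179.64/26
  96.73.179.128/26
  96.73.179.192/26
Subnets: 96.73.178.0/26, 96.73.178.64/26, 96.73.178.128/26, 96.73.178.192/26, 96.73.179.0/26, 96.73.179.64/26, 96.73.179.128/26, 96.73.179.192/26


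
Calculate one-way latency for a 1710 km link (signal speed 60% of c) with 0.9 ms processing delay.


Speed = 0.6 * 3e5 km/s = 180000 km/s
Propagation delay = 1710 / 180000 = 0.0095 s = 9.5 ms
Processing delay = 0.9 ms
Total one-way latency = 10.4 ms


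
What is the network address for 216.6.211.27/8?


IP:   11011000.00000110.11010011.00011011
Mask: 11111111.00000000.00000000.00000000
AND operation:
Net:  11011000.00000000.00000000.00000000
Network: 216.0.0.0/8


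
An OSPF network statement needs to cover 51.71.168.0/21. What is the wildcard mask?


Subnet mask: 255.255.248.0
Wildcard = 255.255.255.255 - subnet mask
255 - 255 = 0
255 - 255 = 0
255 - 248 = 7
255 - 0 = 255
Wildcard: 0.0.7.255


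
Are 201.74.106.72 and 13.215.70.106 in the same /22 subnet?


Mask: 255.255.252.0
201.74.106.72 AND mask = 201.74.104.0
13.215.70.106 AND mask = 13.215.68.0
No, different subnets (201.74.104.0 vs 13.215.68.0)


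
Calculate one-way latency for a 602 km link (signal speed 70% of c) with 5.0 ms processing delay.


Speed = 0.7 * 3e5 km/s = 210000 km/s
Propagation delay = 602 / 210000 = 0.0029 s = 2.8667 ms
Processing delay = 5.0 ms
Total one-way latency = 7.8667 ms


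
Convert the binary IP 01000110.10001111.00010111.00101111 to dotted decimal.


01000110 = 70
10001111 = 143
00010111 = 23
00101111 = 47
IP: 70.143.23.47


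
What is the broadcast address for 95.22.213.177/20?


Network: 95.22.208.0/20
Host bits = 12
Set all host bits to 1:
Broadcast: 95.22.223.255


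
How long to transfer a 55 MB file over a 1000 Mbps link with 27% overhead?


Effective throughput = 1000 * (1 - 27/100) = 730 Mbps
File size in Mb = 55 * 8 = 440 Mb
Time = 440 / 730
Time = 0.6027 seconds


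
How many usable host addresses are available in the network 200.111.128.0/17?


Host bits = 32 - 17 = 15
Total addresses = 2^15 = 32768
Usable = total - 2 (network and broadcast)
Usable hosts: 32766


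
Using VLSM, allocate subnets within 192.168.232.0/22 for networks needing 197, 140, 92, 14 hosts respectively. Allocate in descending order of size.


197 hosts -> /24 (254 usable): 192.168.232.0/24
140 hosts -> /24 (254 usable): 192.168.233.0/24
92 hosts -> /25 (126 usable): 192.168.234.0/25
14 hosts -> /28 (14 usable): 192.168.234.128/28
Allocation: 192.168.232.0/24 (197 hosts, 254 usable); 192.168.233.0/24 (140 hosts, 254 usable); 192.168.234.0/25 (92 hosts, 126 usable); 192.168.234.128/28 (14 hosts, 14 usable)


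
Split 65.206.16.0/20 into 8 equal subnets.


New prefix = 20 + 3 = 23
Each subnet has 512 addresses
  65.206.16.0/23
  65.206.18.0/23
  65.206.20.0/23
  65.206.22.0/23
  65.206.24.0/23
  65.206.26.0/23
  65.206.28.0/23
  65.206.30.0/23
Subnets: 65.206.16.0/23, 65.206.18.0/23, 65.206.20.0/23, 65.206.22.0/23, 65.206.24.0/23, 65.206.26.0/23, 65.206.28.0/23, 65.206.30.0/23


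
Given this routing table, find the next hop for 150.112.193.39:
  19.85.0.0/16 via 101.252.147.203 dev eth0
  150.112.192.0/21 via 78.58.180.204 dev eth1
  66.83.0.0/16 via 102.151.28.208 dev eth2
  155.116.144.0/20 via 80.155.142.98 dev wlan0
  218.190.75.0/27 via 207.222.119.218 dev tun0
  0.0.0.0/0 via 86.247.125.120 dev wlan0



Longest prefix match for 150.112.193.39:
  /16 19.85.0.0: no
  /21 150.112.192.0: MATCH
  /16 66.83.0.0: no
  /20 155.116.144.0: no
  /27 218.190.75.0: no
  /0 0.0.0.0: MATCH
Selected: next-hop 78.58.180.204 via eth1 (matched /21)


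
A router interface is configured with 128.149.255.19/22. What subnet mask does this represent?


/22 means 22 network bits, 10 host bits
Binary: 11111111111111111111110000000000
Mask: 255.255.252.0


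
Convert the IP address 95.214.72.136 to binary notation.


95 = 01011111
214 = 11010110
72 = 01001000
136 = 10001000
Binary: 01011111.11010110.01001000.10001000


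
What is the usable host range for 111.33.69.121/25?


Network: 111.33.69.0
Broadcast: 111.33.69.127
First usable = network + 1
Last usable = broadcast - 1
Range: 111.33.69.1 to 111.33.69.126


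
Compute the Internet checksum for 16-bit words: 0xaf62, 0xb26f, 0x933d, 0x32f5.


Sum all words (with carry folding):
+ 0xaf62 = 0xaf62
+ 0xb26f = 0x61d2
+ 0x933d = 0xf50f
+ 0x32f5 = 0x2805
One's complement: ~0x2805
Checksum = 0xd7fa


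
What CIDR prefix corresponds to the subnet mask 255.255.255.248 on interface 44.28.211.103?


Binary: 11111111.11111111.11111111.11111000
Count leading 1s
Prefix: /29


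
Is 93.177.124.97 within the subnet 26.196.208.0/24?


Subnet network: 26.196.208.0
Test IP AND mask: 93.177.124.0
No, 93.177.124.97 is not in 26.196.208.0/24


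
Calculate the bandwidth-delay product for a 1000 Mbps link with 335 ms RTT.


BDP = bandwidth * RTT
= 1000 Mbps * 335 ms
= 1000 * 1e6 * 335 / 1000 bits
= 335000000 bits
= 41875000 bytes
= 40893.5547 KB
BDP = 335000000 bits (41875000 bytes)


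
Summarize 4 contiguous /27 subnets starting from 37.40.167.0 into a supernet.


Original prefix: /27
Number of subnets: 4 = 2^2
New prefix = 27 - 2 = 25
Supernet: 37.40.167.0/25


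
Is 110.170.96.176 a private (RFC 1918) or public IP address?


RFC 1918 private ranges:
  10.0.0.0/8 (10.0.0.0 - 10.255.255.255)
  172.16.0.0/12 (172.16.0.0 - 172.31.255.255)
  192.168.0.0/16 (192.168.0.0 - 192.168.255.255)
Public (not in any RFC 1918 range)


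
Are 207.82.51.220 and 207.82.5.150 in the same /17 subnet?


Mask: 255.255.128.0
207.82.51.220 AND mask = 207.82.0.0
207.82.5.150 AND mask = 207.82.0.0
Yes, same subnet (207.82.0.0)


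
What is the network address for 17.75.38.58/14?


IP:   00010001.01001011.00100110.00111010
Mask: 11111111.11111100.00000000.00000000
AND operation:
Net:  00010001.01001000.00000000.00000000
Network: 17.72.0.0/14


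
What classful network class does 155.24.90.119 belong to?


First octet: 155
Binary: 10011011
10xxxxxx -> Class B (128-191)
Class B, default mask 255.255.0.0 (/16)


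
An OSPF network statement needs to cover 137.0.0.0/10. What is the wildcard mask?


Subnet mask: 255.192.0.0
Wildcard = 255.255.255.255 - subnet mask
255 - 255 = 0
255 - 192 = 63
255 - 0 = 255
255 - 0 = 255
Wildcard: 0.63.255.255


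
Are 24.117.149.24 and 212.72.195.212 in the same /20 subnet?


Mask: 255.255.240.0
24.117.149.24 AND mask = 24.117.144.0
212.72.195.212 AND mask = 212.72.192.0
No, different subnets (24.117.144.0 vs 212.72.192.0)


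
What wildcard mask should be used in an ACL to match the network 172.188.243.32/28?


Subnet mask: 255.255.255.240
Wildcard = 255.255.255.255 - subnet mask
255 - 255 = 0
255 - 255 = 0
255 - 255 = 0
255 - 240 = 15
Wildcard: 0.0.0.15


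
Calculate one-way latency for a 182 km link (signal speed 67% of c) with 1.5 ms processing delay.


Speed = 0.67 * 3e5 km/s = 201000 km/s
Propagation delay = 182 / 201000 = 0.0009 s = 0.9055 ms
Processing delay = 1.5 ms
Total one-way latency = 2.4055 ms


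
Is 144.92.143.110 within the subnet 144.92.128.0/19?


Subnet network: 144.92.128.0
Test IP AND mask: 144.92.128.0
Yes, 144.92.143.110 is in 144.92.128.0/19


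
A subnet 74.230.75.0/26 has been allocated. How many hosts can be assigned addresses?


Host bits = 32 - 26 = 6
Total addresses = 2^6 = 64
Usable = total - 2 (network and broadcast)
Usable hosts: 62


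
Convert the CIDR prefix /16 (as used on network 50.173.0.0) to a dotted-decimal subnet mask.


/16 means 16 network bits, 16 host bits
Binary: 11111111111111110000000000000000
Mask: 255.255.0.0


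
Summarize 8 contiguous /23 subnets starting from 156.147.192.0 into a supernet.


Original prefix: /23
Number of subnets: 8 = 2^3
New prefix = 23 - 3 = 20
Supernet: 156.147.192.0/20


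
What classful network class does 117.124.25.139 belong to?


First octet: 117
Binary: 01110101
0xxxxxxx -> Class A (1-126)
Class A, default mask 255.0.0.0 (/8)


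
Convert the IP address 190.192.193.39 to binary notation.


190 = 10111110
192 = 11000000
193 = 11000001
39 = 00100111
Binary: 10111110.11000000.11000001.00100111


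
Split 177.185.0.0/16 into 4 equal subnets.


New prefix = 16 + 2 = 18
Each subnet has 16384 addresses
  177.185.0.0/18
  177.185.64.0/18
  177.185.128.0/18
  177.185.192.0/18
Subnets: 177.185.0.0/18, 177.185.64.0/18, 177.185.128.0/18, 177.185.192.0/18


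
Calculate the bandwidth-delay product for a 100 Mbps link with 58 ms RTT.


BDP = bandwidth * RTT
= 100 Mbps * 58 ms
= 100 * 1e6 * 58 / 1000 bits
= 5800000 bits
= 725000 bytes
= 708.0078 KB
BDP = 5800000 bits (725000 bytes)


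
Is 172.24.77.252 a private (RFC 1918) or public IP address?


RFC 1918 private ranges:
  10.0.0.0/8 (10.0.0.0 - 10.255.255.255)
  172.16.0.0/12 (172.16.0.0 - 172.31.255.255)
  192.168.0.0/16 (192.168.0.0 - 192.168.255.255)
Private (in 172.16.0.0/12)


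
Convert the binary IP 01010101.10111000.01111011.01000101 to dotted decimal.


01010101 = 85
10111000 = 184
01111011 = 123
01000101 = 69
IP: 85.184.123.69


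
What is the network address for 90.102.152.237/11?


IP:   01011010.01100110.10011000.11101101
Mask: 11111111.11100000.00000000.00000000
AND operation:
Net:  01011010.01100000.00000000.00000000
Network: 90.96.0.0/11


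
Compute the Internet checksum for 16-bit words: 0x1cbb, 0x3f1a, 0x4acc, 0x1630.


Sum all words (with carry folding):
+ 0x1cbb = 0x1cbb
+ 0x3f1a = 0x5bd5
+ 0x4acc = 0xa6a1
+ 0x1630 = 0xbcd1
One's complement: ~0xbcd1
Checksum = 0x432e


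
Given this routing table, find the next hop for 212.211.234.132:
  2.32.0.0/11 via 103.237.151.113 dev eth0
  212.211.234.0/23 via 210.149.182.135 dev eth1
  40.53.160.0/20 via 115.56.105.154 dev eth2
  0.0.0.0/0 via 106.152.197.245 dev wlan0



Longest prefix match for 212.211.234.132:
  /11 2.32.0.0: no
  /23 212.211.234.0: MATCH
  /20 40.53.160.0: no
  /0 0.0.0.0: MATCH
Selected: next-hop 210.149.182.135 via eth1 (matched /23)


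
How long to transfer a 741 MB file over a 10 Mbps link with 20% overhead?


Effective throughput = 10 * (1 - 20/100) = 8 Mbps
File size in Mb = 741 * 8 = 5928 Mb
Time = 5928 / 8
Time = 741 seconds


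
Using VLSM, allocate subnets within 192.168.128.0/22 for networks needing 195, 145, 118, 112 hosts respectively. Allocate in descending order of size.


195 hosts -> /24 (254 usable): 192.168.128.0/24
145 hosts -> /24 (254 usable): 192.168.129.0/24
118 hosts -> /25 (126 usable): 192.168.130.0/25
112 hosts -> /25 (126 usable): 192.168.130.128/25
Allocation: 192.168.128.0/24 (195 hosts, 254 usable); 192.168.129.0/24 (145 hosts, 254 usable); 192.168.130.0/25 (118 hosts, 126 usable); 192.168.130.128/25 (112 hosts, 126 usable)


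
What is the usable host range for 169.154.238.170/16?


Network: 169.154.0.0
Broadcast: 169.154.255.255
First usable = network + 1
Last usable = broadcast - 1
Range: 169.154.0.1 to 169.154.255.254


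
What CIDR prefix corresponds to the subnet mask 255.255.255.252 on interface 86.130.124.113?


Binary: 11111111.11111111.11111111.11111100
Count leading 1s
Prefix: /30


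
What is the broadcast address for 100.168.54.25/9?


Network: 100.128.0.0/9
Host bits = 23
Set all host bits to 1:
Broadcast: 100.255.255.255


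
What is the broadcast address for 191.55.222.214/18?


Network: 191.55.192.0/18
Host bits = 14
Set all host bits to 1:
Broadcast: 191.55.255.255


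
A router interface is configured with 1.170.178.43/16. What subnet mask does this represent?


/16 means 16 network bits, 16 host bits
Binary: 11111111111111110000000000000000
Mask: 255.255.0.0


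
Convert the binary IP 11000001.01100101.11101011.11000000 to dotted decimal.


11000001 = 193
01100101 = 101
11101011 = 235
11000000 = 192
IP: 193.101.235.192


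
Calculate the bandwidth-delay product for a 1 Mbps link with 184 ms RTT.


BDP = bandwidth * RTT
= 1 Mbps * 184 ms
= 1 * 1e6 * 184 / 1000 bits
= 184000 bits
= 23000 bytes
= 22.4609 KB
BDP = 184000 bits (23000 bytes)


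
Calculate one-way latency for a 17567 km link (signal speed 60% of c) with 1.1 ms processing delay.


Speed = 0.6 * 3e5 km/s = 180000 km/s
Propagation delay = 17567 / 180000 = 0.0976 s = 97.5944 ms
Processing delay = 1.1 ms
Total one-way latency = 98.6944 ms


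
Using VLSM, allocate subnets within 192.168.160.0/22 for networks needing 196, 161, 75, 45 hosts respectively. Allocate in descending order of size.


196 hosts -> /24 (254 usable): 192.168.160.0/24
161 hosts -> /24 (254 usable): 192.168.161.0/24
75 hosts -> /25 (126 usable): 192.168.162.0/25
45 hosts -> /26 (62 usable): 192.168.162.128/26
Allocation: 192.168.160.0/24 (196 hosts, 254 usable); 192.168.161.0/24 (161 hosts, 254 usable); 192.168.162.0/25 (75 hosts, 126 usable); 192.168.162.128/26 (45 hosts, 62 usable)


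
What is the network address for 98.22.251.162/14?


IP:   01100010.00010110.11111011.10100010
Mask: 11111111.11111100.00000000.00000000
AND operation:
Net:  01100010.00010100.00000000.00000000
Network: 98.20.0.0/14
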